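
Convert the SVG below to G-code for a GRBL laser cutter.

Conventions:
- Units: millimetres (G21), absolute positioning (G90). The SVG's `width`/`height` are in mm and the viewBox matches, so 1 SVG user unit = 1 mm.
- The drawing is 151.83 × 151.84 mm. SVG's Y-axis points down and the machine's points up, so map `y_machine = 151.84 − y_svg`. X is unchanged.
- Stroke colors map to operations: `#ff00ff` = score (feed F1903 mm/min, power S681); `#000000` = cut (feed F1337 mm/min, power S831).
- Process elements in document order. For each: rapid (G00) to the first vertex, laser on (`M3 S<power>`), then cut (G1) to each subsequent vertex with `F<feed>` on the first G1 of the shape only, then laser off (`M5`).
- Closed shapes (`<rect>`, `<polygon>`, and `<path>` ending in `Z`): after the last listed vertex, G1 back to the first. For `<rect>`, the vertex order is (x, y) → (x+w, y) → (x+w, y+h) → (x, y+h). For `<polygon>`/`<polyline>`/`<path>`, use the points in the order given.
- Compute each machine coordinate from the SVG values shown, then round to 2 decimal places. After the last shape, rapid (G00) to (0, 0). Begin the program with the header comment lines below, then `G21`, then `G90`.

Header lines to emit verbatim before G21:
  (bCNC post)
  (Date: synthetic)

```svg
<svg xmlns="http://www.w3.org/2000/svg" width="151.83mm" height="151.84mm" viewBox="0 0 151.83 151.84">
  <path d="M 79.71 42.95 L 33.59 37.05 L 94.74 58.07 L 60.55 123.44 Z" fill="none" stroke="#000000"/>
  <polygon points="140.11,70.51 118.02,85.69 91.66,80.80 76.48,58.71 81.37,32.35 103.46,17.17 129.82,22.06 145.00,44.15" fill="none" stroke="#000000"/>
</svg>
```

(bCNC post)
(Date: synthetic)
G21
G90
G00 X79.71 Y108.89
M3 S831
G1 X33.59 Y114.79 F1337
G1 X94.74 Y93.77
G1 X60.55 Y28.40
G1 X79.71 Y108.89
M5
G00 X140.11 Y81.33
M3 S831
G1 X118.02 Y66.15 F1337
G1 X91.66 Y71.04
G1 X76.48 Y93.13
G1 X81.37 Y119.49
G1 X103.46 Y134.67
G1 X129.82 Y129.78
G1 X145.00 Y107.69
G1 X140.11 Y81.33
M5
G00 X0.00 Y0.00

Since the viewBox matches the mm dimensions, user units are millimetres directly. The only transform is the Y-flip y_m = 151.84 − y_svg.

Shape 1 is a closed polygon drawn with `<path>`. Its stroke #000000 means cut at S831, F1337. After flipping Y the toolpath is (79.71,108.89) → (33.59,114.79) → (94.74,93.77) → (60.55,28.40) → (79.71,108.89), returning to the start.

Shape 2 is a regular polygon drawn with `<polygon>`. Its stroke #000000 means cut at S831, F1337. After flipping Y the toolpath is (140.11,81.33) → (118.02,66.15) → (91.66,71.04) → (76.48,93.13) → (81.37,119.49) → (103.46,134.67) → (129.82,129.78) → (145.00,107.69) → (140.11,81.33), returning to the start.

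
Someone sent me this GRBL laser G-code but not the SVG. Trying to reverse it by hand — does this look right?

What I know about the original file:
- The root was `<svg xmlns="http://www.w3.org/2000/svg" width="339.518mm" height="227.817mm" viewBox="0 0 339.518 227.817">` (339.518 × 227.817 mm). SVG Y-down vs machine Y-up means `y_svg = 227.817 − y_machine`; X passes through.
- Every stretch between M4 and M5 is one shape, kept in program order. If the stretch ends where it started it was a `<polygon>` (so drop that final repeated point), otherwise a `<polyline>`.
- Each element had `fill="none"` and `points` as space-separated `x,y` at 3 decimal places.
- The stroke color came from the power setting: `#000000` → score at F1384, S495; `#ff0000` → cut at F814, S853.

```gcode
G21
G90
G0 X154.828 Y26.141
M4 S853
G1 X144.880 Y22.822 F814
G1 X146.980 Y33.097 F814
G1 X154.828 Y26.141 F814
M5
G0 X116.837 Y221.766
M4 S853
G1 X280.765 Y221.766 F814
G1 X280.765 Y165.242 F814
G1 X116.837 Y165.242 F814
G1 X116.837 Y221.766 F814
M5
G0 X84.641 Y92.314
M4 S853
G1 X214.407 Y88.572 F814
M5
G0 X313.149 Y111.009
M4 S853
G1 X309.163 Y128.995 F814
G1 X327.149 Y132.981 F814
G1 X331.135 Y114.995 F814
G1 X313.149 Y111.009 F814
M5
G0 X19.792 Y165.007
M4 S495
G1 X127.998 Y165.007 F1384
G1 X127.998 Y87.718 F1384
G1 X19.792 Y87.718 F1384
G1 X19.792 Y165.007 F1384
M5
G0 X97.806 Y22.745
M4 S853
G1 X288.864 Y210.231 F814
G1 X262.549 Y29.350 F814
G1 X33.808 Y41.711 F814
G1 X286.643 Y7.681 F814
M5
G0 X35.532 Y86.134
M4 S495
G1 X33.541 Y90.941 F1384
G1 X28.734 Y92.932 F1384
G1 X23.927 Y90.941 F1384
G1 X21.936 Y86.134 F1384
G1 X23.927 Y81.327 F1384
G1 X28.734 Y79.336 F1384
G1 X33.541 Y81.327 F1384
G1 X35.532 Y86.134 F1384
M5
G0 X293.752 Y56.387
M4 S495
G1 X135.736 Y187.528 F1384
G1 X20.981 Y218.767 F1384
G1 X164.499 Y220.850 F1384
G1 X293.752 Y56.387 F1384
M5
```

<svg xmlns="http://www.w3.org/2000/svg" width="339.518mm" height="227.817mm" viewBox="0 0 339.518 227.817">
  <polygon points="154.828,201.676 144.880,204.995 146.980,194.720" fill="none" stroke="#ff0000"/>
  <polygon points="116.837,6.051 280.765,6.051 280.765,62.575 116.837,62.575" fill="none" stroke="#ff0000"/>
  <polyline points="84.641,135.503 214.407,139.245" fill="none" stroke="#ff0000"/>
  <polygon points="313.149,116.808 309.163,98.822 327.149,94.836 331.135,112.822" fill="none" stroke="#ff0000"/>
  <polygon points="19.792,62.810 127.998,62.810 127.998,140.099 19.792,140.099" fill="none" stroke="#000000"/>
  <polyline points="97.806,205.072 288.864,17.586 262.549,198.467 33.808,186.106 286.643,220.136" fill="none" stroke="#ff0000"/>
  <polygon points="35.532,141.683 33.541,136.876 28.734,134.885 23.927,136.876 21.936,141.683 23.927,146.490 28.734,148.481 33.541,146.490" fill="none" stroke="#000000"/>
  <polygon points="293.752,171.430 135.736,40.289 20.981,9.050 164.499,6.967" fill="none" stroke="#000000"/>
</svg>

Machine Y-up, SVG Y-down with viewBox height 227.817, so y_svg = 227.817 − y_machine; X carries over.

Run 1: S853 ⇒ cut layer `#ff0000`. The run returns to its start, so emit a `<polygon>` with points (Y-flipped): 154.828,201.676 144.880,204.995 146.980,194.720.

Run 2: power S853 maps to stroke `#ff0000` (cut). The run returns to its start, so emit a `<polygon>` with points (Y-flipped): 116.837,6.051 280.765,6.051 280.765,62.575 116.837,62.575.

Run 3: the run's S853 means `#ff0000` (cut). The run is open, so emit a `<polyline>` with points (Y-flipped): 84.641,135.503 214.407,139.245.

Run 4: power S853 maps to stroke `#ff0000` (cut). The run returns to its start, so emit a `<polygon>` with points (Y-flipped): 313.149,116.808 309.163,98.822 327.149,94.836 331.135,112.822.

Run 5: S495 ⇒ score layer `#000000`. The run returns to its start, so emit a `<polygon>` with points (Y-flipped): 19.792,62.810 127.998,62.810 127.998,140.099 19.792,140.099.

Run 6: S853 ⇒ cut layer `#ff0000`. The run is open, so emit a `<polyline>` with points (Y-flipped): 97.806,205.072 288.864,17.586 262.549,198.467 33.808,186.106 286.643,220.136.

Run 7: the run's S495 means `#000000` (score). The run returns to its start, so emit a `<polygon>` with points (Y-flipped): 35.532,141.683 33.541,136.876 28.734,134.885 23.927,136.876 21.936,141.683 23.927,146.490 28.734,148.481 33.541,146.490.

Run 8: the run's S495 means `#000000` (score). The run returns to its start, so emit a `<polygon>` with points (Y-flipped): 293.752,171.430 135.736,40.289 20.981,9.050 164.499,6.967.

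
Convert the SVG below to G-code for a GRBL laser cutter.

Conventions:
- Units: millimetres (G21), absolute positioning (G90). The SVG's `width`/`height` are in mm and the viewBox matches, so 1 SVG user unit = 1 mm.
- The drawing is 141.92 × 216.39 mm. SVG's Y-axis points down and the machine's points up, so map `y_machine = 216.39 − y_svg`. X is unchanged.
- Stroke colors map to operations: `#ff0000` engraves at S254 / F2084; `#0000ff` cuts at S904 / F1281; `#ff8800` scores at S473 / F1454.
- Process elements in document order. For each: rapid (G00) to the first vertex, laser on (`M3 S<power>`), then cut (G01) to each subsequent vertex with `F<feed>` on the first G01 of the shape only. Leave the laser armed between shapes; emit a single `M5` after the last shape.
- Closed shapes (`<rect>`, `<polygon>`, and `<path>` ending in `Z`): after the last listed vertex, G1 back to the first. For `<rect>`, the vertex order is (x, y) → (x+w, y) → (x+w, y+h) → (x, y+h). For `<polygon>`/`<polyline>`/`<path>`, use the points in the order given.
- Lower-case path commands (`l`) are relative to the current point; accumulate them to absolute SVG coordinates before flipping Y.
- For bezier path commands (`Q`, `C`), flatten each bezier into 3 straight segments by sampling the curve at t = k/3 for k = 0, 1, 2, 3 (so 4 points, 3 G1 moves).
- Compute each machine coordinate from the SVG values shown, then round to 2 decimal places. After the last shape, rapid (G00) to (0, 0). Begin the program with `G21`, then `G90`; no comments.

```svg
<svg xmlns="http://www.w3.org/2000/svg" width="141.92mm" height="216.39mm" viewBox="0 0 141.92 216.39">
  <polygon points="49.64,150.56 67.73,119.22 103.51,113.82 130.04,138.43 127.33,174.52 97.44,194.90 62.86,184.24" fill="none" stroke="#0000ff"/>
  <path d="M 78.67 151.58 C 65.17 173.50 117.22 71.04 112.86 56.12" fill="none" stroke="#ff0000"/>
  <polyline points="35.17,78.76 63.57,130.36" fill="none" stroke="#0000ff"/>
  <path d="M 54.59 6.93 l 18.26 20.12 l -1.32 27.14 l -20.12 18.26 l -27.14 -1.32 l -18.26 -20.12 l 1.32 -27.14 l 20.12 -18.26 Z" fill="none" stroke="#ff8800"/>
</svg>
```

1 u = 1 mm; y_m = 216.39 − y.

[1] `<polygon>` regular polygon, #0000ff→cut S904 F1281: (49.64,65.83) → (67.73,97.17) → (103.51,102.57) → (130.04,77.96) → (127.33,41.87) → (97.44,21.49) → (62.86,32.15) → (49.64,65.83) (closed)

[2] `<path>` cubic bezier, #ff0000→engrave S254 F2084: (78.67,64.81) → (82.50,76.50) → (102.93,124.02) → (112.86,160.27)

[3] `<polyline>` line segment, #0000ff→cut S904 F1281: (35.17,137.63) → (63.57,86.03)

[4] `<path>` regular polygon, #ff8800→score S473 F1454: (54.59,209.46) → (72.85,189.34) → (71.53,162.20) → (51.41,143.94) → (24.27,145.26) → (6.01,165.38) → (7.33,192.52) → (27.45,210.78) → (54.59,209.46) (closed)

G21
G90
G00 X49.64 Y65.83
M3 S904
G01 X67.73 Y97.17 F1281
G01 X103.51 Y102.57
G01 X130.04 Y77.96
G01 X127.33 Y41.87
G01 X97.44 Y21.49
G01 X62.86 Y32.15
G01 X49.64 Y65.83
G00 X78.67 Y64.81
M3 S254
G01 X82.50 Y76.50 F2084
G01 X102.93 Y124.02
G01 X112.86 Y160.27
G00 X35.17 Y137.63
M3 S904
G01 X63.57 Y86.03 F1281
G00 X54.59 Y209.46
M3 S473
G01 X72.85 Y189.34 F1454
G01 X71.53 Y162.20
G01 X51.41 Y143.94
G01 X24.27 Y145.26
G01 X6.01 Y165.38
G01 X7.33 Y192.52
G01 X27.45 Y210.78
G01 X54.59 Y209.46
M5
G00 X0.00 Y0.00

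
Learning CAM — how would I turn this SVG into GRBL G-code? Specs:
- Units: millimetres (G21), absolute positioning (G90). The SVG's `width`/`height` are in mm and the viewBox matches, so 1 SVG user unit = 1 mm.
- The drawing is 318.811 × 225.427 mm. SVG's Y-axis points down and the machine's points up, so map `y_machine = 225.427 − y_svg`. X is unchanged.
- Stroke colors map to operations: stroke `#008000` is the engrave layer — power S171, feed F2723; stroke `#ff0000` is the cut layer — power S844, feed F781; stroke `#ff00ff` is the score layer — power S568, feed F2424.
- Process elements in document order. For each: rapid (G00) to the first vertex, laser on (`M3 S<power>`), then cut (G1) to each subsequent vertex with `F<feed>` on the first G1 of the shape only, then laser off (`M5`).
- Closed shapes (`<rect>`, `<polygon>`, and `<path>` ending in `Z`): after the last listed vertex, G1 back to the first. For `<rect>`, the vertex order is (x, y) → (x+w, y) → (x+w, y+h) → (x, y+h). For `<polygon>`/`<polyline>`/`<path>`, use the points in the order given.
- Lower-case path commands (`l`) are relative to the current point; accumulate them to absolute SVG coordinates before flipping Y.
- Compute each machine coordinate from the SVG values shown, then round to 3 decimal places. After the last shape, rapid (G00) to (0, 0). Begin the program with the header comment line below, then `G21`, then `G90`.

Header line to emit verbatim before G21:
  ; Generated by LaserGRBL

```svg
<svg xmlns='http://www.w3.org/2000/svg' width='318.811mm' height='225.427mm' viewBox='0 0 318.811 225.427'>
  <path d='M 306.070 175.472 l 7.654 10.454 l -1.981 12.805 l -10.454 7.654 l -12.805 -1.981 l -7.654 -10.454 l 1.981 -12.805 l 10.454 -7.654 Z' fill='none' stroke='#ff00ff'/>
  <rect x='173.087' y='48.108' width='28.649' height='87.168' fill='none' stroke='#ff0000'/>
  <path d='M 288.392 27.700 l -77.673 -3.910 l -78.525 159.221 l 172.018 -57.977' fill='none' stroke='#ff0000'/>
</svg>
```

; Generated by LaserGRBL
G21
G90
G00 X306.070 Y49.955
M3 S568
G1 X313.724 Y39.501 F2424
G1 X311.743 Y26.696
G1 X301.289 Y19.042
G1 X288.484 Y21.023
G1 X280.830 Y31.477
G1 X282.811 Y44.282
G1 X293.265 Y51.936
G1 X306.070 Y49.955
M5
G00 X173.087 Y177.319
M3 S844
G1 X201.736 Y177.319 F781
G1 X201.736 Y90.151
G1 X173.087 Y90.151
G1 X173.087 Y177.319
M5
G00 X288.392 Y197.727
M3 S844
G1 X210.719 Y201.637 F781
G1 X132.194 Y42.416
G1 X304.212 Y100.393
M5
G00 X0.000 Y0.000

viewBox `0 0 318.811 225.427` with mm width/height → 1 unit = 1 mm. Flip: y_m = 225.427 − y_svg.

**Shape 1** — `<path>` regular polygon, stroke `#ff00ff` → score (S568, F2424). Machine vertices: (306.070,49.955) → (313.724,39.501) → (311.743,26.696) → (301.289,19.042) → (288.484,21.023) → (280.830,31.477) → (282.811,44.282) → (293.265,51.936) → (306.070,49.955). Closed: final G1 returns to the first vertex.

**Shape 2** — `<rect>` rectangle, stroke `#ff0000` → cut (S844, F781). Machine vertices: (173.087,177.319) → (201.736,177.319) → (201.736,90.151) → (173.087,90.151) → (173.087,177.319). Closed: final G1 returns to the first vertex.

**Shape 3** — `<path>` open polyline, stroke `#ff0000` → cut (S844, F781). Machine vertices: (288.392,197.727) → (210.719,201.637) → (132.194,42.416) → (304.212,100.393). Open path.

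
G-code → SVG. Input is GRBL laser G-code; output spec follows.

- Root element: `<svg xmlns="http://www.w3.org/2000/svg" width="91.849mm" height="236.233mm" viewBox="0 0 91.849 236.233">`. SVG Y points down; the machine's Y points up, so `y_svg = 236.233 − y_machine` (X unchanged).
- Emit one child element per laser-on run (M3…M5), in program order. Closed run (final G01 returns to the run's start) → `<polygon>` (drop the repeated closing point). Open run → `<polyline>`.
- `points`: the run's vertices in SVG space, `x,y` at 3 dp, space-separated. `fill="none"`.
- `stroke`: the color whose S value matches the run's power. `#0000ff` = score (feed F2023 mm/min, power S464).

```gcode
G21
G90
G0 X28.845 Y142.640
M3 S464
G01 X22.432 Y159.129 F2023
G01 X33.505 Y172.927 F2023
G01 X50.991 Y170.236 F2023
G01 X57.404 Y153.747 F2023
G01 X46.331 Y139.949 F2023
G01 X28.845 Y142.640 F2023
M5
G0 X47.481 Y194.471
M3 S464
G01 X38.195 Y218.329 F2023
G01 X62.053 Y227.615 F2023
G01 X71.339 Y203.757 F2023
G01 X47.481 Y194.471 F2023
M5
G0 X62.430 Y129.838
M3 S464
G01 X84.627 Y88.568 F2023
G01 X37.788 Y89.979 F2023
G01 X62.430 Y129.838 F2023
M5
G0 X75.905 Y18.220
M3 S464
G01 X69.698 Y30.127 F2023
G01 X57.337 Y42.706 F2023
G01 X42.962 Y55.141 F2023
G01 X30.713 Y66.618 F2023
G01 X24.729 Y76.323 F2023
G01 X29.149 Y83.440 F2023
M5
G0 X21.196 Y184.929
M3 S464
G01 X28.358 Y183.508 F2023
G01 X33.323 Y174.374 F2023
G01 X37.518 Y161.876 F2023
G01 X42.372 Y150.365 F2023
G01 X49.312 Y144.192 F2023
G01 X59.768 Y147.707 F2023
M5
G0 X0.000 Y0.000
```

y_svg = 236.233 − y_m. Every run uses S464, so all elements get stroke `#0000ff` (score).

[1] closed run; points: 28.845,93.593 22.432,77.104 33.505,63.306 50.991,65.997 57.404,82.486 46.331,96.284

[2] closed run; points: 47.481,41.762 38.195,17.904 62.053,8.618 71.339,32.476

[3] closed run; points: 62.430,106.395 84.627,147.665 37.788,146.254

[4] open run; points: 75.905,218.013 69.698,206.106 57.337,193.527 42.962,181.092 30.713,169.615 24.729,159.910 29.149,152.793

[5] open run; points: 21.196,51.304 28.358,52.725 33.323,61.859 37.518,74.357 42.372,85.868 49.312,92.041 59.768,88.526

<svg xmlns="http://www.w3.org/2000/svg" width="91.849mm" height="236.233mm" viewBox="0 0 91.849 236.233">
  <polygon points="28.845,93.593 22.432,77.104 33.505,63.306 50.991,65.997 57.404,82.486 46.331,96.284" fill="none" stroke="#0000ff"/>
  <polygon points="47.481,41.762 38.195,17.904 62.053,8.618 71.339,32.476" fill="none" stroke="#0000ff"/>
  <polygon points="62.430,106.395 84.627,147.665 37.788,146.254" fill="none" stroke="#0000ff"/>
  <polyline points="75.905,218.013 69.698,206.106 57.337,193.527 42.962,181.092 30.713,169.615 24.729,159.910 29.149,152.793" fill="none" stroke="#0000ff"/>
  <polyline points="21.196,51.304 28.358,52.725 33.323,61.859 37.518,74.357 42.372,85.868 49.312,92.041 59.768,88.526" fill="none" stroke="#0000ff"/>
</svg>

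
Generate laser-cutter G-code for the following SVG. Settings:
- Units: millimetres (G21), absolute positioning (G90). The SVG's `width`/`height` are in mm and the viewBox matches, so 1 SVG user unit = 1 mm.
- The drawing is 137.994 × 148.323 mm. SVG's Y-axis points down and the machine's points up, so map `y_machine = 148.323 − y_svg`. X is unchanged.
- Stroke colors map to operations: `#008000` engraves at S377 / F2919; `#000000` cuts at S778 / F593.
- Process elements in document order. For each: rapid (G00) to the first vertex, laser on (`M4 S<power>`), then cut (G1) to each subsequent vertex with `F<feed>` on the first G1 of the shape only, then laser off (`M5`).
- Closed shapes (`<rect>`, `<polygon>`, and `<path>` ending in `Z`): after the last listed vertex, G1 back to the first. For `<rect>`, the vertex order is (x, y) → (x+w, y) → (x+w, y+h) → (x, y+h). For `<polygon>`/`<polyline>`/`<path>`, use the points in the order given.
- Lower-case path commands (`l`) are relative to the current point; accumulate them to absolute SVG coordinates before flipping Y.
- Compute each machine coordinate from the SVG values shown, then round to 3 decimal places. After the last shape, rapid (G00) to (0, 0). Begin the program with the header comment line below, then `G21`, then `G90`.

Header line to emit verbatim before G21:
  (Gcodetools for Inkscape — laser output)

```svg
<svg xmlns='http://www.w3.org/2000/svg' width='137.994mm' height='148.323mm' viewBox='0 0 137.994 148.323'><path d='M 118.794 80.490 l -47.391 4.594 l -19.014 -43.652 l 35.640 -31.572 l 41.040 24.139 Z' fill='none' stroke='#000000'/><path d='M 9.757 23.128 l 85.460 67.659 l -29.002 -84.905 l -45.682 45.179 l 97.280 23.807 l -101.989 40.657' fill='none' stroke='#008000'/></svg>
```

viewBox `0 0 137.994 148.323` with mm width/height → 1 unit = 1 mm. Flip: y_m = 148.323 − y_svg.

**Shape 1** — `<path>` regular polygon, stroke `#000000` → cut (S778, F593). Machine vertices: (118.794,67.833) → (71.403,63.239) → (52.389,106.891) → (88.029,138.463) → (129.069,114.324) → (118.794,67.833). Closed: final G1 returns to the first vertex.

**Shape 2** — `<path>` open polyline, stroke `#008000` → engrave (S377, F2919). Machine vertices: (9.757,125.195) → (95.217,57.536) → (66.215,142.441) → (20.533,97.262) → (117.813,73.455) → (15.824,32.798). Open path.

(Gcodetools for Inkscape — laser output)
G21
G90
G00 X118.794 Y67.833
M4 S778
G1 X71.403 Y63.239 F593
G1 X52.389 Y106.891
G1 X88.029 Y138.463
G1 X129.069 Y114.324
G1 X118.794 Y67.833
M5
G00 X9.757 Y125.195
M4 S377
G1 X95.217 Y57.536 F2919
G1 X66.215 Y142.441
G1 X20.533 Y97.262
G1 X117.813 Y73.455
G1 X15.824 Y32.798
M5
G00 X0.000 Y0.000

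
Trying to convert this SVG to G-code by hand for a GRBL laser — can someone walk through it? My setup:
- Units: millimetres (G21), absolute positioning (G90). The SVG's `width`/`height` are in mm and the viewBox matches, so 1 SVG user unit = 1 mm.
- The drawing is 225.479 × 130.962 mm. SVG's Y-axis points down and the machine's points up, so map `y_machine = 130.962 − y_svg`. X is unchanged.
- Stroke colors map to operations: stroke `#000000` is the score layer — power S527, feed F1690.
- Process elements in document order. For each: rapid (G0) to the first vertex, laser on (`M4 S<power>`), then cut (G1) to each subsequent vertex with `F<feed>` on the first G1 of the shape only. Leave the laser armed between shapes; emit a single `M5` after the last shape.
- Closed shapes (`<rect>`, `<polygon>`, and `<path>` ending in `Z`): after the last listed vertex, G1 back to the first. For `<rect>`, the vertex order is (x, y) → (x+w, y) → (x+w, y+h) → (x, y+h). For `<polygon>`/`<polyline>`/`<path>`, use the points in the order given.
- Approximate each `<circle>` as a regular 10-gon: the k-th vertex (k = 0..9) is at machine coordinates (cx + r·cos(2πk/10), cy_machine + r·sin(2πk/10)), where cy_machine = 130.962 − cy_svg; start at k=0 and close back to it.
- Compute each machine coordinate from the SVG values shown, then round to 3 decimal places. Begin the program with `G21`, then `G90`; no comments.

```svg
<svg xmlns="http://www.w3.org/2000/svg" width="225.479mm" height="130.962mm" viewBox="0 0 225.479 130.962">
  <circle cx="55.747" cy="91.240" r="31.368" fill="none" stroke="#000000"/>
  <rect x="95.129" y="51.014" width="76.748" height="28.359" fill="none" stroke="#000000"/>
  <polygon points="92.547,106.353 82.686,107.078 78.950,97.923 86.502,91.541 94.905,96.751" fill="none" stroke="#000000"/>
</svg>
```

G21
G90
G0 X87.115 Y39.722
M4 S527
G1 X81.124 Y58.160 F1690
G1 X65.440 Y69.555
G1 X46.054 Y69.555
G1 X30.370 Y58.160
G1 X24.379 Y39.722
G1 X30.370 Y21.284
G1 X46.054 Y9.889
G1 X65.440 Y9.889
G1 X81.124 Y21.284
G1 X87.115 Y39.722
G0 X95.129 Y79.948
M4 S527
G1 X171.877 Y79.948 F1690
G1 X171.877 Y51.589
G1 X95.129 Y51.589
G1 X95.129 Y79.948
G0 X92.547 Y24.609
M4 S527
G1 X82.686 Y23.884 F1690
G1 X78.950 Y33.039
G1 X86.502 Y39.421
G1 X94.905 Y34.211
G1 X92.547 Y24.609
M5

1 u = 1 mm; y_m = 130.962 − y.

[1] `<circle>` circle, #000000→score S527 F1690: (87.115,39.722) → (81.124,58.160) → (65.440,69.555) → (46.054,69.555) → (30.370,58.160) → (24.379,39.722) → (30.370,21.284) → (46.054,9.889) → (65.440,9.889) → (81.124,21.284) → (87.115,39.722) (closed)

[2] `<rect>` rectangle, #000000→score S527 F1690: (95.129,79.948) → (171.877,79.948) → (171.877,51.589) → (95.129,51.589) → (95.129,79.948) (closed)

[3] `<polygon>` regular polygon, #000000→score S527 F1690: (92.547,24.609) → (82.686,23.884) → (78.950,33.039) → (86.502,39.421) → (94.905,34.211) → (92.547,24.609) (closed)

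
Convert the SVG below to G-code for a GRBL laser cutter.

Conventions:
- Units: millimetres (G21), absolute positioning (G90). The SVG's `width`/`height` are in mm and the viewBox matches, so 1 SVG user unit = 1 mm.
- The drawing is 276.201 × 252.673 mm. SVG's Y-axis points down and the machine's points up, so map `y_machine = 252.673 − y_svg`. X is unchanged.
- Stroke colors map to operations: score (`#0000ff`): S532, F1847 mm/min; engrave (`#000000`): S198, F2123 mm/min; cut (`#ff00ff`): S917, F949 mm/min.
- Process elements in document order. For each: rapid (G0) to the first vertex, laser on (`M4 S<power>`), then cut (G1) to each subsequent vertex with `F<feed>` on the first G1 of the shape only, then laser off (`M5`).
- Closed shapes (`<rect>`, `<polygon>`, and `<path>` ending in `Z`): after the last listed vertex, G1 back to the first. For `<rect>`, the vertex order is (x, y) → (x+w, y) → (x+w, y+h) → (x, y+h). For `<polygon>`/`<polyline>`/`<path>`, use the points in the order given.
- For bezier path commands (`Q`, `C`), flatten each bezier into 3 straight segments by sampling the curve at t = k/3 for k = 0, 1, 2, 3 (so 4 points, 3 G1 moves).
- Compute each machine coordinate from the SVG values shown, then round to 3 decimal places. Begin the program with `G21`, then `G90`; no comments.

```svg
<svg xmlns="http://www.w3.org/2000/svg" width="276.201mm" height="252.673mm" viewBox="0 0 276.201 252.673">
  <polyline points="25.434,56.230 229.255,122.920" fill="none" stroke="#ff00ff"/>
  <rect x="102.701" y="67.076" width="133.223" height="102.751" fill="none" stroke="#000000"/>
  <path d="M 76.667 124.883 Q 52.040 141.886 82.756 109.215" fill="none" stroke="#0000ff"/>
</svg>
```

1 u = 1 mm; y_m = 252.673 − y.

[1] `<polyline>` line segment, #ff00ff→cut S917 F949: (25.434,196.443) → (229.255,129.753)

[2] `<rect>` rectangle, #000000→engrave S198 F2123: (102.701,185.597) → (235.924,185.597) → (235.924,82.846) → (102.701,82.846) → (102.701,185.597) (closed)

[3] `<path>` quadratic bezier, #0000ff→score S532 F1847: (76.667,127.790) → (66.398,121.974) → (68.428,127.197) → (82.756,143.458)

G21
G90
G0 X25.434 Y196.443
M4 S917
G1 X229.255 Y129.753 F949
M5
G0 X102.701 Y185.597
M4 S198
G1 X235.924 Y185.597 F2123
G1 X235.924 Y82.846
G1 X102.701 Y82.846
G1 X102.701 Y185.597
M5
G0 X76.667 Y127.790
M4 S532
G1 X66.398 Y121.974 F1847
G1 X68.428 Y127.197
G1 X82.756 Y143.458
M5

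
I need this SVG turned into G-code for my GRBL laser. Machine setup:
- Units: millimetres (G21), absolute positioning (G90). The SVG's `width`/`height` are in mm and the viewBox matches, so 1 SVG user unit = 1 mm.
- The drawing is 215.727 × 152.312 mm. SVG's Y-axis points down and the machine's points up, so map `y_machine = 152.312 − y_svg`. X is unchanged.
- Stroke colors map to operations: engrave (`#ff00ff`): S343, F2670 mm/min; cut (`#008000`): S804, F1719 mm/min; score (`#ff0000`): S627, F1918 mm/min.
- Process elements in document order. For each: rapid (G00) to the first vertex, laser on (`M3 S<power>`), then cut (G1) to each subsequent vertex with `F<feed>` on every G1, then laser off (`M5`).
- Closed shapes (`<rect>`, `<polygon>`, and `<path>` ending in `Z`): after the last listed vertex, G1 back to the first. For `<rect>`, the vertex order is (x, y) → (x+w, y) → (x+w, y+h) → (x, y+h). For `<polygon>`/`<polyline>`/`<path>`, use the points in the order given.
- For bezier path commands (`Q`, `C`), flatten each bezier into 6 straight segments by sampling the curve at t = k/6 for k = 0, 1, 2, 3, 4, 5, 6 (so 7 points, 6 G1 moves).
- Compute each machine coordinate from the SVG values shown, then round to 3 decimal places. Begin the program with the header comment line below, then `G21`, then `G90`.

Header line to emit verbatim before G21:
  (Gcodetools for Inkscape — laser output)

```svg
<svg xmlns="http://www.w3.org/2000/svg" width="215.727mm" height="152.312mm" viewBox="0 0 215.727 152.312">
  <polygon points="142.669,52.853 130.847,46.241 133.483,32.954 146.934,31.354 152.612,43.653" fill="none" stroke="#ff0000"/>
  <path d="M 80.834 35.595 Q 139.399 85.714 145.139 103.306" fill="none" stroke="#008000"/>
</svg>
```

viewBox `0 0 215.727 152.312` with mm width/height → 1 unit = 1 mm. Flip: y_m = 152.312 − y_svg.

**Shape 1** — `<polygon>` regular polygon, stroke `#ff0000` → score (S627, F1918). Machine vertices: (142.669,99.459) → (130.847,106.071) → (133.483,119.358) → (146.934,120.958) → (152.612,108.659) → (142.669,99.459). Closed: final G1 returns to the first vertex.

**Shape 2** — `<path>` quadratic bezier, stroke `#008000` → cut (S804, F1719). Control points (SVG): P0=(80.834,35.595), P1=(139.399,85.714), P2=(145.139,103.306); sampled at t=k/6. Machine vertices: (80.834,116.717) → (98.888,100.914) → (114.008,86.918) → (126.193,74.730) → (135.443,64.348) → (141.758,55.774) → (145.139,49.006). Open path.

(Gcodetools for Inkscape — laser output)
G21
G90
G00 X142.669 Y99.459
M3 S627
G1 X130.847 Y106.071 F1918
G1 X133.483 Y119.358 F1918
G1 X146.934 Y120.958 F1918
G1 X152.612 Y108.659 F1918
G1 X142.669 Y99.459 F1918
M5
G00 X80.834 Y116.717
M3 S804
G1 X98.888 Y100.914 F1719
G1 X114.008 Y86.918 F1719
G1 X126.193 Y74.730 F1719
G1 X135.443 Y64.348 F1719
G1 X141.758 Y55.774 F1719
G1 X145.139 Y49.006 F1719
M5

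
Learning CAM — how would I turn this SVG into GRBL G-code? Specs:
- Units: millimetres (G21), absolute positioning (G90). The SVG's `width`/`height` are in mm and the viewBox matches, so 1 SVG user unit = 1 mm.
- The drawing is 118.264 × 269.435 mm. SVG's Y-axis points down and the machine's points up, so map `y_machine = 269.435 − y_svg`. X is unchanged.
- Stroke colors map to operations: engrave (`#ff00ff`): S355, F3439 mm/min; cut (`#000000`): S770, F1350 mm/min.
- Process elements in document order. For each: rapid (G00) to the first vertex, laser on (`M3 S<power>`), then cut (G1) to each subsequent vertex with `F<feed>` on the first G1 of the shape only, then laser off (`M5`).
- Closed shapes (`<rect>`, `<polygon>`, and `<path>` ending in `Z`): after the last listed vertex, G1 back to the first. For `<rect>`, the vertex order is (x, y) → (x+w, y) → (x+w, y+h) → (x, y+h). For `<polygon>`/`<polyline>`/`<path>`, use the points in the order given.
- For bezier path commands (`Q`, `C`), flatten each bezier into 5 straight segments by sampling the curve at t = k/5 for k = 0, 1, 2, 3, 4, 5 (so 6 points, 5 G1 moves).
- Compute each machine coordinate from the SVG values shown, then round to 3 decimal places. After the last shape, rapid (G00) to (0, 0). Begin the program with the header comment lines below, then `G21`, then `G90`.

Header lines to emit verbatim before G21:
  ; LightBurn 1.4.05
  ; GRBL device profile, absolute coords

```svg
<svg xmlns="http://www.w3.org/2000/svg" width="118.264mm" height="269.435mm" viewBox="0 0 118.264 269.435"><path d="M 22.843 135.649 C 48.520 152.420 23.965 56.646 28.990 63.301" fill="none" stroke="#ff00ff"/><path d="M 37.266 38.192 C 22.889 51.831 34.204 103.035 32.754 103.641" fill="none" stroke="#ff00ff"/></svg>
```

; LightBurn 1.4.05
; GRBL device profile, absolute coords
G21
G90
G00 X22.843 Y133.786
M3 S355
G1 X32.860 Y135.509 F3439
G1 X34.652 Y153.924
G1 X32.050 Y178.712
G1 X28.886 Y199.555
G1 X28.990 Y206.134
M5
G00 X37.266 Y231.243
M3 S355
G1 X31.415 Y219.257 F3439
G1 X29.885 Y202.487
G1 X30.828 Y185.166
G1 X32.400 Y171.524
G1 X32.754 Y165.794
M5
G00 X0.000 Y0.000

1 u = 1 mm; y_m = 269.435 − y.

[1] `<path>` cubic bezier, #ff00ff→engrave S355 F3439: (22.843,133.786) → (32.860,135.509) → (34.652,153.924) → (32.050,178.712) → (28.886,199.555) → (28.990,206.134)

[2] `<path>` cubic bezier, #ff00ff→engrave S355 F3439: (37.266,231.243) → (31.415,219.257) → (29.885,202.487) → (30.828,185.166) → (32.400,171.524) → (32.754,165.794)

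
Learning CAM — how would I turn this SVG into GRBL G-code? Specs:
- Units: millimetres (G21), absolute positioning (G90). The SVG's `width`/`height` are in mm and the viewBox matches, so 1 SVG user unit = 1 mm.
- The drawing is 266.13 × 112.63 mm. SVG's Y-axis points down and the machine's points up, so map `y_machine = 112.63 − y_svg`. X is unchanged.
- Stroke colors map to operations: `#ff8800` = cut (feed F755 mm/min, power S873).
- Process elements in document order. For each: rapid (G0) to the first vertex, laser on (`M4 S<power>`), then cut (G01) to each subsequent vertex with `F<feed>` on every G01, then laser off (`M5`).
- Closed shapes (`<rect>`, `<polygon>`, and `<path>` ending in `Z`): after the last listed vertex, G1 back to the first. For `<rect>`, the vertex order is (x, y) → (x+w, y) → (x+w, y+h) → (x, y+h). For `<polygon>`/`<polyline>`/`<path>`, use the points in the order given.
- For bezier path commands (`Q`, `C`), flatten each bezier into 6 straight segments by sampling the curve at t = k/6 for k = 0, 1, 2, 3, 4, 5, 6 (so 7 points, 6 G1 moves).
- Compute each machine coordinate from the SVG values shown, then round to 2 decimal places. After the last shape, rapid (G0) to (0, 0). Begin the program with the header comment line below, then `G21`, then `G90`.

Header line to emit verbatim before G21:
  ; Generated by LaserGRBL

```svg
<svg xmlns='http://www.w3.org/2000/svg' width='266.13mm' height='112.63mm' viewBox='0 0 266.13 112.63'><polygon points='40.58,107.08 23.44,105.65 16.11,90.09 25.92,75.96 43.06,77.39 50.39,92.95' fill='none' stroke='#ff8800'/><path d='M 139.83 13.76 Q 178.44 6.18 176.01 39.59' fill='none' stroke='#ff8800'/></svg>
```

; Generated by LaserGRBL
G21
G90
G0 X40.58 Y5.55
M4 S873
G01 X23.44 Y6.98 F755
G01 X16.11 Y22.54 F755
G01 X25.92 Y36.67 F755
G01 X43.06 Y35.24 F755
G01 X50.39 Y19.68 F755
G01 X40.58 Y5.55 F755
M5
G0 X139.83 Y98.87
M4 S873
G01 X151.56 Y100.26 F755
G01 X161.01 Y99.37 F755
G01 X168.18 Y96.20 F755
G01 X173.07 Y90.76 F755
G01 X175.68 Y83.04 F755
G01 X176.01 Y73.04 F755
M5
G0 X0.00 Y0.00

Since the viewBox matches the mm dimensions, user units are millimetres directly. The only transform is the Y-flip y_m = 112.63 − y_svg.

Shape 1 is a regular polygon drawn with `<polygon>`. Its stroke #ff8800 means cut at S873, F755. After flipping Y the toolpath is (40.58,5.55) → (23.44,6.98) → (16.11,22.54) → (25.92,36.67) → (43.06,35.24) → (50.39,19.68) → (40.58,5.55), returning to the start.

Shape 2 is a quadratic bezier drawn with `<path>`. Its stroke #ff8800 means cut at S873, F755. After flipping Y the toolpath is (139.83,98.87) → (151.56,100.26) → (161.01,99.37) → (168.18,96.20) → (173.07,90.76) → (175.68,83.04) → (176.01,73.04).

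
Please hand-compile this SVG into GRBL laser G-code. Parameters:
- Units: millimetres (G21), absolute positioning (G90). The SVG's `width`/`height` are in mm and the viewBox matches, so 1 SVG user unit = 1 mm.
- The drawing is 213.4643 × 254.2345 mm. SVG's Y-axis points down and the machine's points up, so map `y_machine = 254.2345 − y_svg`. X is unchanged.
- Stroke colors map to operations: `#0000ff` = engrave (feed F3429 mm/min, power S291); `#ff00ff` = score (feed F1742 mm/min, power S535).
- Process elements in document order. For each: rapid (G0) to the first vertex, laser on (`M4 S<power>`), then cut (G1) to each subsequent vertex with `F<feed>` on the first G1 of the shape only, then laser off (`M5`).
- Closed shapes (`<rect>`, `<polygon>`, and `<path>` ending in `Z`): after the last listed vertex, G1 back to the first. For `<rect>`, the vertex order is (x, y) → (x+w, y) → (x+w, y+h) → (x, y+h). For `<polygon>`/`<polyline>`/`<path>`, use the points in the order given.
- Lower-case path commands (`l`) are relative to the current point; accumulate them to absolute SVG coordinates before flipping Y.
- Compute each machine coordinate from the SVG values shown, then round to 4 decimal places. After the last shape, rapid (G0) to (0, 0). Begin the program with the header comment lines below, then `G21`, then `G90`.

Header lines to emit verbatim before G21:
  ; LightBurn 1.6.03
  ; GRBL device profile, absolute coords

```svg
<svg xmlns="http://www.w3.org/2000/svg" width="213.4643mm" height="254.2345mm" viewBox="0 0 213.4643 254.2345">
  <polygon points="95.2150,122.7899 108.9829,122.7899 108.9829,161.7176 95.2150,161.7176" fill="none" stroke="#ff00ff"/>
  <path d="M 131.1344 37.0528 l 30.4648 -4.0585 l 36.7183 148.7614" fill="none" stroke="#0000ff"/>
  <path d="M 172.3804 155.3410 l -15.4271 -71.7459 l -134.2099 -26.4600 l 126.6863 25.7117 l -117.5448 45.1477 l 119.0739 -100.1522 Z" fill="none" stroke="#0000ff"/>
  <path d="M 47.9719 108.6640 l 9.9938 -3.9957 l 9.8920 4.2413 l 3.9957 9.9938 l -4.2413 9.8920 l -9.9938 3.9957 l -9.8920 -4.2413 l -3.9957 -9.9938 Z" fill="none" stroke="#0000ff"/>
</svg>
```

Since the viewBox matches the mm dimensions, user units are millimetres directly. The only transform is the Y-flip y_m = 254.2345 − y_svg.

Shape 1 is a rectangle drawn with `<polygon>`. Its stroke #ff00ff means score at S535, F1742. After flipping Y the toolpath is (95.2150,131.4446) → (108.9829,131.4446) → (108.9829,92.5169) → (95.2150,92.5169) → (95.2150,131.4446), returning to the start.

Shape 2 is a open polyline drawn with `<path>`. Its stroke #0000ff means engrave at S291, F3429. After flipping Y the toolpath is (131.1344,217.1817) → (161.5992,221.2402) → (198.3175,72.4788).

Shape 3 is a closed polygon drawn with `<path>`. Its stroke #0000ff means engrave at S291, F3429. After flipping Y the toolpath is (172.3804,98.8935) → (156.9533,170.6394) → (22.7434,197.0994) → (149.4297,171.3877) → (31.8849,126.2400) → (150.9588,226.3922) → (172.3804,98.8935), returning to the start.

Shape 4 is a regular polygon drawn with `<path>`. Its stroke #0000ff means engrave at S291, F3429. After flipping Y the toolpath is (47.9719,145.5705) → (57.9657,149.5662) → (67.8577,145.3249) → (71.8534,135.3311) → (67.6121,125.4391) → (57.6183,121.4434) → (47.7263,125.6847) → (43.7306,135.6785) → (47.9719,145.5705), returning to the start.

; LightBurn 1.6.03
; GRBL device profile, absolute coords
G21
G90
G0 X95.2150 Y131.4446
M4 S535
G1 X108.9829 Y131.4446 F1742
G1 X108.9829 Y92.5169
G1 X95.2150 Y92.5169
G1 X95.2150 Y131.4446
M5
G0 X131.1344 Y217.1817
M4 S291
G1 X161.5992 Y221.2402 F3429
G1 X198.3175 Y72.4788
M5
G0 X172.3804 Y98.8935
M4 S291
G1 X156.9533 Y170.6394 F3429
G1 X22.7434 Y197.0994
G1 X149.4297 Y171.3877
G1 X31.8849 Y126.2400
G1 X150.9588 Y226.3922
G1 X172.3804 Y98.8935
M5
G0 X47.9719 Y145.5705
M4 S291
G1 X57.9657 Y149.5662 F3429
G1 X67.8577 Y145.3249
G1 X71.8534 Y135.3311
G1 X67.6121 Y125.4391
G1 X57.6183 Y121.4434
G1 X47.7263 Y125.6847
G1 X43.7306 Y135.6785
G1 X47.9719 Y145.5705
M5
G0 X0.0000 Y0.0000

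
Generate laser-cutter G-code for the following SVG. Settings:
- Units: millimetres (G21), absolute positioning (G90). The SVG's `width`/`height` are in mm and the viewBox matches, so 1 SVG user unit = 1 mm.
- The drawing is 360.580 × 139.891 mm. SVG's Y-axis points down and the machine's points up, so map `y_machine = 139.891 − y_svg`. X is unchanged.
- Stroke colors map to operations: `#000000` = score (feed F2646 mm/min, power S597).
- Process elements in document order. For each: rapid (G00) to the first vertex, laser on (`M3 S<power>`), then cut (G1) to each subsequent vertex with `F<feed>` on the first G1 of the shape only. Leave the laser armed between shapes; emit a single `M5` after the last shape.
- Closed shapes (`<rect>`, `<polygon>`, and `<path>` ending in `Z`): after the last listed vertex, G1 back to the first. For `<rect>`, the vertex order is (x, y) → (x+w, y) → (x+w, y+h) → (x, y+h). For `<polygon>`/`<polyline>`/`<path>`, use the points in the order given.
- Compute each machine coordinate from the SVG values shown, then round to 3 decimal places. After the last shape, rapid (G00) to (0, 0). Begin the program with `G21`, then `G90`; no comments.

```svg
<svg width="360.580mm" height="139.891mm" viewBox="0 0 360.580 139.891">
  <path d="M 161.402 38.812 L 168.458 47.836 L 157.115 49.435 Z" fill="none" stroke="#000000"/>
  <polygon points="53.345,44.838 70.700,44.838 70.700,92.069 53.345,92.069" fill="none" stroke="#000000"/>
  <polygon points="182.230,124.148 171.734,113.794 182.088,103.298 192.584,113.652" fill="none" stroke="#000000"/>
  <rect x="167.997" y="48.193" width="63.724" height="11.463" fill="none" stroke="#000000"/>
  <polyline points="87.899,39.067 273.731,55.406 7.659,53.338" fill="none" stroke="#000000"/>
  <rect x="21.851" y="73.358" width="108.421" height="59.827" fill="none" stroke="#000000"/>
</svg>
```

viewBox `0 0 360.580 139.891` with mm width/height → 1 unit = 1 mm. Flip: y_m = 139.891 − y_svg.

**Shape 1** — `<path>` regular polygon, stroke `#000000` → score (S597, F2646). Machine vertices: (161.402,101.079) → (168.458,92.055) → (157.115,90.456) → (161.402,101.079). Closed: final G1 returns to the first vertex.

**Shape 2** — `<polygon>` rectangle, stroke `#000000` → score (S597, F2646). Machine vertices: (53.345,95.053) → (70.700,95.053) → (70.700,47.822) → (53.345,47.822) → (53.345,95.053). Closed: final G1 returns to the first vertex.

**Shape 3** — `<polygon>` regular polygon, stroke `#000000` → score (S597, F2646). Machine vertices: (182.230,15.743) → (171.734,26.097) → (182.088,36.593) → (192.584,26.239) → (182.230,15.743). Closed: final G1 returns to the first vertex.

**Shape 4** — `<rect>` rectangle, stroke `#000000` → score (S597, F2646). Machine vertices: (167.997,91.698) → (231.721,91.698) → (231.721,80.235) → (167.997,80.235) → (167.997,91.698). Closed: final G1 returns to the first vertex.

**Shape 5** — `<polyline>` open polyline, stroke `#000000` → score (S597, F2646). Machine vertices: (87.899,100.824) → (273.731,84.485) → (7.659,86.553). Open path.

**Shape 6** — `<rect>` rectangle, stroke `#000000` → score (S597, F2646). Machine vertices: (21.851,66.533) → (130.272,66.533) → (130.272,6.706) → (21.851,6.706) → (21.851,66.533). Closed: final G1 returns to the first vertex.

G21
G90
G00 X161.402 Y101.079
M3 S597
G1 X168.458 Y92.055 F2646
G1 X157.115 Y90.456
G1 X161.402 Y101.079
G00 X53.345 Y95.053
M3 S597
G1 X70.700 Y95.053 F2646
G1 X70.700 Y47.822
G1 X53.345 Y47.822
G1 X53.345 Y95.053
G00 X182.230 Y15.743
M3 S597
G1 X171.734 Y26.097 F2646
G1 X182.088 Y36.593
G1 X192.584 Y26.239
G1 X182.230 Y15.743
G00 X167.997 Y91.698
M3 S597
G1 X231.721 Y91.698 F2646
G1 X231.721 Y80.235
G1 X167.997 Y80.235
G1 X167.997 Y91.698
G00 X87.899 Y100.824
M3 S597
G1 X273.731 Y84.485 F2646
G1 X7.659 Y86.553
G00 X21.851 Y66.533
M3 S597
G1 X130.272 Y66.533 F2646
G1 X130.272 Y6.706
G1 X21.851 Y6.706
G1 X21.851 Y66.533
M5
G00 X0.000 Y0.000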